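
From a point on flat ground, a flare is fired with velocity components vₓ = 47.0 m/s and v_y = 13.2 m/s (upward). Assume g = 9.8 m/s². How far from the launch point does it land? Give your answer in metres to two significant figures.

130 m

Flight time T = 2 v_y0 / g = 2.694 s.
Horizontal distance R = vₓ T = 47.00 × 2.694 = 126.6 m.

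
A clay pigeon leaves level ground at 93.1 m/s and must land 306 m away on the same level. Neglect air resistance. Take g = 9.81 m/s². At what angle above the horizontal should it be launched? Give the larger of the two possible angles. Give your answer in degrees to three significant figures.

79.9°

R = v₀² sin 2θ / g gives sin 2θ = gR/v₀² = 9.81·306/93.1² = 0.3463.
2θ = 20.26° or 180° − 20.26° = 159.7°, so θ = 10.13° or 79.87°.
The larger angle is 79.87°.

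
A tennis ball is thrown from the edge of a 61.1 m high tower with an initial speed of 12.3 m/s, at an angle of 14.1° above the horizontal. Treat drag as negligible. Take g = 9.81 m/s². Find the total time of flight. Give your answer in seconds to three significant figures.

3.85 s

Components: vₓ = 12.30 cos 14.1° = 11.93 m/s, v_y0 = 12.30 sin 14.1° = 2.996 m/s.
The projectile lands when y = 61.1 + (2.996) t − ½·9.81·t² = 0. Positive root: t = (2.996 + √(2.996² + 2·9.81·61.1)) / 9.81 = (2.996 + 34.75) / 9.81 = 3.848 s.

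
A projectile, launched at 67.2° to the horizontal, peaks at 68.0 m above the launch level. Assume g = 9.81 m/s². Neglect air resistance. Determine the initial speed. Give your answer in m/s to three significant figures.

At the peak v_y = 0, so v_y0 = √(2gH) = √(2 × 9.81 × 68.0) = 36.53 m/s.
v_y0 = v₀ sin θ ⇒ v₀ = 36.53 / sin 67.2° = 39.62 m/s.

39.6 m/s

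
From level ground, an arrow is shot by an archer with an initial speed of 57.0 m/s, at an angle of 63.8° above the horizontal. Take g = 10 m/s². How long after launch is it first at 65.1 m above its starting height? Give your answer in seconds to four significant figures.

1.490 s

Components: vₓ = 57.00 cos 63.8° = 25.17 m/s, v_y0 = 57.00 sin 63.8° = 51.14 m/s.
Require v_y0 t − ½ g t² = 65.1, i.e. 5.000 t² − 51.14 t + 65.1 = 0.
t = [51.14 ± √(51.14² − 2·10.0·65.1)] / 10.0 = (51.14 ± 36.24) / 10.0, so t = 1.490 s or t = 8.739 s.
The first (ascending) time is 1.490 s.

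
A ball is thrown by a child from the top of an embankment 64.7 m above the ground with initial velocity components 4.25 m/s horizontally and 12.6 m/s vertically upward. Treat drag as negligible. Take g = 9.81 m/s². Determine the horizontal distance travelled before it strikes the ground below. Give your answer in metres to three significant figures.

21.8 m

With up positive and y = 0 at the ground: y(t) = 64.7 + (12.60) t − 4.905 t². Setting y = 0 and taking the positive root: t = [12.60 + √(12.60² + 2·9.81·64.7)] / 9.81 = (12.60 + 37.79) / 9.81 = 5.137 s.
Horizontal distance: R = vₓ t = 4.250 × 5.137 = 21.83 m.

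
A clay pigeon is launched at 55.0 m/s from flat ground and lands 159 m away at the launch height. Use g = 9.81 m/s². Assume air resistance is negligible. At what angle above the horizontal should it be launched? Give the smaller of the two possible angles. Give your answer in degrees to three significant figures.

15.5°

From R = (v₀²/g) sin 2θ: sin 2θ = 9.81 × 159 / 3025.0 = 0.5156.
2θ = 31.04° or 180° − 31.04° = 149.0°, so θ = 15.52° or 74.48°.
The smaller angle is 15.52°.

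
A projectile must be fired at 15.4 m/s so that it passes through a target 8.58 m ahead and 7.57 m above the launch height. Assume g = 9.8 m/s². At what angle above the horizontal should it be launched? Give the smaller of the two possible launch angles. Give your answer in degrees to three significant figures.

54.7°

Trajectory: y = x tanθ − g x² (1 + tan²θ)/(2v₀²). With x = 8.58, y = 7.57, v₀ = 15.4, g = 9.80:
1.521 tan²θ − 8.58 tanθ + (9.091) = 0.
tanθ = [8.58 ± √(8.58² − 4 × 1.521 × (9.091))] / (2 × 1.521) = (8.58 ± 4.279) / 3.042, giving tanθ = 1.414 or 4.227.
θ = 54.73° or 76.69°; the smaller is 54.73°.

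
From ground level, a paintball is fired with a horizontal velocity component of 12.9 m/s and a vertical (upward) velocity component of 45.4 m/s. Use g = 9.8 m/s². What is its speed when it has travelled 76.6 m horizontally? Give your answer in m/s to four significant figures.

At x = 76.6 m, t = x/vₓ = 76.6/12.90 = 5.938 s.
Vertical velocity there: v_y = v_y0 − g t = 45.40 − 9.80 × 5.938 = −12.79 m/s.
Speed: √(vₓ² + v_y²) = √(12.90² + 12.79²) = 18.17 m/s.

18.17 m/s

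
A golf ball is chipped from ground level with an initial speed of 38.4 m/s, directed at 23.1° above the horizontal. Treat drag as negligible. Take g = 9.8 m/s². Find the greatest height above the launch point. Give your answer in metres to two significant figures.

Horizontal component vₓ = 38.40 cos 23.1° = 35.32 m/s; vertical v_y0 = 38.40 sin 23.1° = 15.07 m/s.
Peak height H = v_y0² / (2g) = 226.98 / 19.60 = 11.58 m.

12 m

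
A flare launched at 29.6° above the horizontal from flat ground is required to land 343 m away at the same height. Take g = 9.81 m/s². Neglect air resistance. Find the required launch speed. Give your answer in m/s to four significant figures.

Level-ground range: R = v₀² sin(2θ)/g, so v₀ = √(gR / sin 2θ).
v₀ = √(9.81 × 343 / sin 59.20°) = √(3365 / 0.8590) = √3917.3 = 62.59 m/s.

62.59 m/s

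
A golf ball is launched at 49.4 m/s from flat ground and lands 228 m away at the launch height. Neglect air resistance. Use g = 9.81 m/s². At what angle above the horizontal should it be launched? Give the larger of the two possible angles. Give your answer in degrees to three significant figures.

56.8°

From R = (v₀²/g) sin 2θ: sin 2θ = 9.81 × 228 / 2440.4 = 0.9165.
2θ = 66.42° or 180° − 66.42° = 113.6°, so θ = 33.21° or 56.79°.
The larger angle is 56.79°.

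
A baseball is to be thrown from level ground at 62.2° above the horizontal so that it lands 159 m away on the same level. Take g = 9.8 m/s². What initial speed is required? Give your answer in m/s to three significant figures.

From R = (v₀² / g) sin 2θ: v₀ = √(gR / sin 2θ).
v₀ = √(9.80 × 159 / sin 124.4°) = √(1558 / 0.8251) = √1888.5 = 43.46 m/s.

43.5 m/s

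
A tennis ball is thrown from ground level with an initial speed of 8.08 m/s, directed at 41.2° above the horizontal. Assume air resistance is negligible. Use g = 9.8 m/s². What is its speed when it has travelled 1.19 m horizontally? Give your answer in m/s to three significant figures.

vₓ = 8.080 cos 41.2° = 6.080 m/s; v_y0 = 8.080 sin 41.2° = 5.322 m/s.
At x = 1.19 m, t = x/vₓ = 1.19/6.080 = 0.1957 s.
Vertical velocity there: v_y = v_y0 − g t = 5.322 − 9.80 × 0.1957 = 3.404 m/s.
Speed: √(vₓ² + v_y²) = √(6.080² + 3.404²) = 6.968 m/s.

6.97 m/s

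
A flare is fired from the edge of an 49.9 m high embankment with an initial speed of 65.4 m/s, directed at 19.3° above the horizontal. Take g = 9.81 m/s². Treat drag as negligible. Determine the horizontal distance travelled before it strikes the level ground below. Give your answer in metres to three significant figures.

Horizontal component vₓ = 65.40 cos 19.3° = 61.72 m/s; vertical v_y0 = 65.40 sin 19.3° = 21.62 m/s.
The projectile lands when y = 49.9 + (21.62) t − ½·9.81·t² = 0. Positive root: t = (21.62 + √(21.62² + 2·9.81·49.9)) / 9.81 = (21.62 + 38.03) / 9.81 = 6.080 s.
Horizontal distance: R = vₓ t = 61.72 × 6.080 = 375.3 m.

375 m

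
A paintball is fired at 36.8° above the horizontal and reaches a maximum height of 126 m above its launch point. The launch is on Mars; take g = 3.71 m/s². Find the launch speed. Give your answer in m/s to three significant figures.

At the peak v_y = 0, so v_y0 = √(2gH) = √(2 × 3.71 × 126) = 30.58 m/s.
v_y0 = v₀ sin θ ⇒ v₀ = 30.58 / sin 36.8° = 51.04 m/s.

51.0 m/s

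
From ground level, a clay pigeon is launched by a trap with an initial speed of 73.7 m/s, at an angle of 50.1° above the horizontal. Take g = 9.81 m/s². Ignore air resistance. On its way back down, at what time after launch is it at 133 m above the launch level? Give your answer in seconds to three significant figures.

Resolve: vₓ = 73.70 cos 50.1° = 47.27 m/s and v_y0 = 73.70 sin 50.1° = 56.54 m/s.
Height y(t) = 56.54 t − 4.905 t² = 133 gives 4.905 t² − 56.54 t + 133 = 0.
Quadratic formula: t = (56.54 ± √587.32) / 9.81 = (56.54 ± 24.23) / 9.81 → t = 3.293 s or 8.234 s.
The descending-branch root is 8.234 s.

8.23 s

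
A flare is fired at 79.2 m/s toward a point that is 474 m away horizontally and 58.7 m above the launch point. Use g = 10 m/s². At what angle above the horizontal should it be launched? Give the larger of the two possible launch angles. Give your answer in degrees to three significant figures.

63.1°

Trajectory: y = x tanθ − g x² (1 + tan²θ)/(2v₀²). With x = 474, y = 58.7, v₀ = 79.2, g = 10.0:
179.1 tan²θ − 474 tanθ + (237.8) = 0.
tanθ = [474 ± √(474² − 4 × 179.1 × (237.8))] / (2 × 179.1) = (474 ± 233.1) / 358.2, giving tanθ = 0.6726 or 1.974.
θ = 33.92° or 63.13°; the larger is 63.13°.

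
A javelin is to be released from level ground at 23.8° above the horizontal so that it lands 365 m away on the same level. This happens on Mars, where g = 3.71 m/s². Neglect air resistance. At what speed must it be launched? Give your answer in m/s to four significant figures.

42.82 m/s

From R = (v₀² / g) sin 2θ: v₀ = √(gR / sin 2θ).
v₀ = √(3.71 × 365 / sin 47.60°) = √(1354 / 0.7385) = √1833.8 = 42.82 m/s.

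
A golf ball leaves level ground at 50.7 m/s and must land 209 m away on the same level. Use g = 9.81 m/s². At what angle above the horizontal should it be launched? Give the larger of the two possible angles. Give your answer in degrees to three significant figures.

From R = (v₀²/g) sin 2θ: sin 2θ = 9.81 × 209 / 2570.5 = 0.7976.
2θ = 52.90° or 180° − 52.90° = 127.1°, so θ = 26.45° or 63.55°.
The larger angle is 63.55°.

63.5°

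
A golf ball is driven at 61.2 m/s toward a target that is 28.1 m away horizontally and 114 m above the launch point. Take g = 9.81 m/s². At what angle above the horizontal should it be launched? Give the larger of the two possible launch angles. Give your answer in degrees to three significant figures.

Trajectory: y = x tanθ − g x² (1 + tan²θ)/(2v₀²). With x = 28.1, y = 114, v₀ = 61.2, g = 9.81:
1.034 tan²θ − 28.1 tanθ + (115.0) = 0.
tanθ = [28.1 ± √(28.1² − 4 × 1.034 × (115.0))] / (2 × 1.034) = (28.1 ± 17.71) / 2.068, giving tanθ = 5.022 or 22.15.
θ = 78.74° or 87.42°; the larger is 87.42°.

87.4°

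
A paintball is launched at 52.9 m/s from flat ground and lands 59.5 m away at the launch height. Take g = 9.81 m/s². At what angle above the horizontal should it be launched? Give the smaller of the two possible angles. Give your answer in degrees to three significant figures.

6.02°

Level-ground range R = v₀² sin(2θ)/g ⇒ sin(2θ) = gR/v₀² = 9.81 × 59.5 / 52.9² = 0.2086.
2θ = 12.04° or 180° − 12.04° = 168.0°, so θ = 6.020° or 83.98°.
The smaller angle is 6.020°.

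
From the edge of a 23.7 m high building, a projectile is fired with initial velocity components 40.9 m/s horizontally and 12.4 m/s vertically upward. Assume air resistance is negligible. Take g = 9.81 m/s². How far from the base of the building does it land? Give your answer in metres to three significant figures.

155 m

Vertical motion (up positive, ground at y = 0): 4.905 t² − (12.40) t − 23.7 = 0, so t = (12.40 + √(12.40² + 2·9.81·23.7)) / 9.81 = (12.40 + 24.87) / 9.81 = 3.800 s.
Horizontal distance: R = vₓ t = 40.90 × 3.800 = 155.4 m.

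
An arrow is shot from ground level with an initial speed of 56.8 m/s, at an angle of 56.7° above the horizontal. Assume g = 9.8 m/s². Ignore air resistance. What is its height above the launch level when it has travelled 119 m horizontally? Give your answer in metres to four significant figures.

109.8 m

Horizontal component vₓ = 56.80 cos 56.7° = 31.18 m/s; vertical v_y0 = 56.80 sin 56.7° = 47.47 m/s.
x = vₓ t ⇒ t = 119/31.18 = 3.816 s.
Height: y = v_y0 t − ½ g t² = 47.47 × 3.816 − 4.900 × 3.816² = 181.2 − 71.35 = 109.8 m.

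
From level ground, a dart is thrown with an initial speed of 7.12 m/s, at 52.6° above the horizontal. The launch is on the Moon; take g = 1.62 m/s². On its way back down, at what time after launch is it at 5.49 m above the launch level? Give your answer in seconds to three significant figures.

5.82 s

Components: vₓ = 7.120 cos 52.6° = 4.325 m/s, v_y0 = 7.120 sin 52.6° = 5.656 m/s.
Set y = v_y0 t − ½ g t² = 5.49: 0.8100 t² − 5.656 t + 5.49 = 0.
t = [5.656 ± √(5.656² − 2·1.62·5.49)] / 1.62 = (5.656 ± 3.769) / 1.62, so t = 1.165 s or t = 5.818 s.
The descending-branch root is 5.818 s.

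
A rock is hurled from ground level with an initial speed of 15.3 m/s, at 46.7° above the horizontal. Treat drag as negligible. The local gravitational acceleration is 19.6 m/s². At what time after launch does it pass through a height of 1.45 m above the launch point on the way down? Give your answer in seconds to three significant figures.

0.986 s

vₓ = 15.30 cos 46.7° = 10.49 m/s; v_y0 = 15.30 sin 46.7° = 11.13 m/s.
Height y(t) = 11.13 t − 9.800 t² = 1.45 gives 9.800 t² − 11.13 t + 1.45 = 0.
t = [11.13 ± √(11.13² − 2·19.6·1.45)] / 19.6 = (11.13 ± 8.194) / 19.6, so t = 0.1500 s or t = 0.9862 s.
The descending-branch root is 0.9862 s.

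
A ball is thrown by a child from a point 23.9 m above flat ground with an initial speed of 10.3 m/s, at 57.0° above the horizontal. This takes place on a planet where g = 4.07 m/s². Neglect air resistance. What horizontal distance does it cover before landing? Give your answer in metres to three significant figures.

Horizontal component vₓ = 10.30 cos 57.0° = 5.610 m/s; vertical v_y0 = 10.30 sin 57.0° = 8.638 m/s.
Vertical motion (up positive, ground at y = 0): 2.035 t² − (8.638) t − 23.9 = 0, so t = (8.638 + √(8.638² + 2·4.07·23.9)) / 4.07 = (8.638 + 16.41) / 4.07 = 6.153 s.
Horizontal distance: R = vₓ t = 5.610 × 6.153 = 34.52 m.

34.5 m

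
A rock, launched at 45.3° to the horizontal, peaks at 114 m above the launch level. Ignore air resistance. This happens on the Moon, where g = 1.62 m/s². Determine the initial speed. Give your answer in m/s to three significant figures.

At the peak v_y = 0, so v_y0 = √(2gH) = √(2 × 1.62 × 114) = 19.22 m/s.
v_y0 = v₀ sin θ ⇒ v₀ = 19.22 / sin 45.3° = 27.04 m/s.

27.0 m/s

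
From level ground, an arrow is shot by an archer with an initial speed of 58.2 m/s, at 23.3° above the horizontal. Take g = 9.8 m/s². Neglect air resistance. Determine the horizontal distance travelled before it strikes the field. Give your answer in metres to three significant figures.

Horizontal component vₓ = 58.20 cos 23.3° = 53.45 m/s; vertical v_y0 = 58.20 sin 23.3° = 23.02 m/s.
Time aloft: T = 2 v_y0 / g = 2 × 23.02 / 9.80 = 4.698 s.
Horizontal distance R = vₓ T = 53.45 × 4.698 = 251.1 m.

251 m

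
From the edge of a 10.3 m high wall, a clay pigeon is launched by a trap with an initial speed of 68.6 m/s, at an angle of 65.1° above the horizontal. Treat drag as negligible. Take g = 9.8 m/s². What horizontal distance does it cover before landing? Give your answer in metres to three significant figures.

Horizontal component vₓ = 68.60 cos 65.1° = 28.88 m/s; vertical v_y0 = 68.60 sin 65.1° = 62.22 m/s.
Vertical motion (up positive, ground at y = 0): 4.900 t² − (62.22) t − 10.3 = 0, so t = (62.22 + √(62.22² + 2·9.80·10.3)) / 9.80 = (62.22 + 63.82) / 9.80 = 12.86 s.
Horizontal distance: R = vₓ t = 28.88 × 12.86 = 371.5 m.

371 m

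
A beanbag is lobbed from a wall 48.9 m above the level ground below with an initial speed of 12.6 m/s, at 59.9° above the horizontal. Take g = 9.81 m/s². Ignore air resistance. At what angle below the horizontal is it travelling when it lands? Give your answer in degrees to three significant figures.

79.1°

Components: vₓ = 12.60 cos 59.9° = 6.319 m/s, v_y0 = 12.60 sin 59.9° = 10.90 m/s.
The projectile lands when y = 48.9 + (10.90) t − ½·9.81·t² = 0. Positive root: t = (10.90 + √(10.90² + 2·9.81·48.9)) / 9.81 = (10.90 + 32.84) / 9.81 = 4.458 s.
At impact: v_y = v_y0 − g t = −32.84 m/s; vₓ = 6.319 m/s.
Angle below horizontal: arctan(|v_y|/vₓ) = arctan(32.84/6.319) = 79.11°.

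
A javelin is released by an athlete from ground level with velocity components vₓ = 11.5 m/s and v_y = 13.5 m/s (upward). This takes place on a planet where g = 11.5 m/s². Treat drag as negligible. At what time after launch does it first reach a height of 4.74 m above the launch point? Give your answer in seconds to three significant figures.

0.430 s

Set y = v_y0 t − ½ g t² = 4.74: 5.750 t² − 13.50 t + 4.74 = 0.
Quadratic formula: t = (13.50 ± √73.230) / 11.5 = (13.50 ± 8.557) / 11.5 → t = 0.4298 s or 1.918 s.
The first (ascending) time is 0.4298 s.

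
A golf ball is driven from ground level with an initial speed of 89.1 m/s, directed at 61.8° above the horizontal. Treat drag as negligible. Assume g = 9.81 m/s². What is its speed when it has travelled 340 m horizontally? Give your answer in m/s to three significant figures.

Components: vₓ = 89.10 cos 61.8° = 42.10 m/s, v_y0 = 89.10 sin 61.8° = 78.52 m/s.
Time to reach x = 340 m: t = x/vₓ = 340/42.10 = 8.075 s.
Vertical velocity there: v_y = v_y0 − g t = 78.52 − 9.81 × 8.075 = −0.6935 m/s.
Speed: √(vₓ² + v_y²) = √(42.10² + 0.6935²) = 42.11 m/s.

42.1 m/s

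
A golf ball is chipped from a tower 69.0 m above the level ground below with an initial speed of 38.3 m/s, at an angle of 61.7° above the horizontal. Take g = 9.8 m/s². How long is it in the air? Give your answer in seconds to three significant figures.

Resolve: vₓ = 38.30 cos 61.7° = 18.16 m/s and v_y0 = 38.30 sin 61.7° = 33.72 m/s.
With up positive and y = 0 at the ground: y(t) = 69.0 + (33.72) t − 4.900 t². Setting y = 0 and taking the positive root: t = [33.72 + √(33.72² + 2·9.80·69.0)] / 9.80 = (33.72 + 49.90) / 9.80 = 8.532 s.

8.53 s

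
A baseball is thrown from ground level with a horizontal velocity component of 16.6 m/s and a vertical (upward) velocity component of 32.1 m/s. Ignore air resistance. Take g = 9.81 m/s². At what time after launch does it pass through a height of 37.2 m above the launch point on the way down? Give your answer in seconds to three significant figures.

Require v_y0 t − ½ g t² = 37.2, i.e. 4.905 t² − 32.10 t + 37.2 = 0.
t = [32.10 ± √(32.10² − 2·9.81·37.2)] / 9.81 = (32.10 ± 17.34) / 9.81, so t = 1.505 s or t = 5.039 s.
The descending-branch root is 5.039 s.

5.04 s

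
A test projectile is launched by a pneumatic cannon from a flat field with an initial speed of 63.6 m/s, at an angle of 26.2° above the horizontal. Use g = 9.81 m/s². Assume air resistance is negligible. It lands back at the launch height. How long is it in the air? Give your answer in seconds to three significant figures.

Resolve: vₓ = 63.60 cos 26.2° = 57.07 m/s and v_y0 = 63.60 sin 26.2° = 28.08 m/s.
Landing at launch height ⇒ T = 2 v_y0 / g = 2 × 28.08 / 9.81 = 5.725 s.

5.72 s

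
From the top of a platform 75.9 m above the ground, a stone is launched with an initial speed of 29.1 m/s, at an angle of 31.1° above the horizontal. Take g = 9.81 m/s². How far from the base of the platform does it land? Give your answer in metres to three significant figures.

143 m

Resolve: vₓ = 29.10 cos 31.1° = 24.92 m/s and v_y0 = 29.10 sin 31.1° = 15.03 m/s.
With up positive and y = 0 at the ground: y(t) = 75.9 + (15.03) t − 4.905 t². Setting y = 0 and taking the positive root: t = [15.03 + √(15.03² + 2·9.81·75.9)] / 9.81 = (15.03 + 41.41) / 9.81 = 5.754 s.
Horizontal distance: R = vₓ t = 24.92 × 5.754 = 143.4 m.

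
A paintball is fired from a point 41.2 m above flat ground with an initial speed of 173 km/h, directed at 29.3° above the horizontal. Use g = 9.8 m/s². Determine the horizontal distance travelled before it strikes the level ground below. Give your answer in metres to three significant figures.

258 m

Convert: 173 km/h = 173/3.6 = 48.06 m/s.
vₓ = 48.06 cos 29.3° = 41.91 m/s; v_y0 = 48.06 sin 29.3° = 23.52 m/s.
Vertical motion (up positive, ground at y = 0): 4.900 t² − (23.52) t − 41.2 = 0, so t = (23.52 + √(23.52² + 2·9.80·41.2)) / 9.80 = (23.52 + 36.89) / 9.80 = 6.164 s.
Horizontal distance: R = vₓ t = 41.91 × 6.164 = 258.3 m.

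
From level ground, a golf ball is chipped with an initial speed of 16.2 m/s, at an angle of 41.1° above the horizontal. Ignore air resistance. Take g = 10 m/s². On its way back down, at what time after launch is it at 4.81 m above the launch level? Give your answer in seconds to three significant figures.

Resolve: vₓ = 16.20 cos 41.1° = 12.21 m/s and v_y0 = 16.20 sin 41.1° = 10.65 m/s.
Require v_y0 t − ½ g t² = 4.81, i.e. 5.000 t² − 10.65 t + 4.81 = 0.
Quadratic formula: t = (10.65 ± √17.211) / 10.0 = (10.65 ± 4.149) / 10.0 → t = 0.6501 s or 1.480 s.
The descending-branch root is 1.480 s.

1.48 s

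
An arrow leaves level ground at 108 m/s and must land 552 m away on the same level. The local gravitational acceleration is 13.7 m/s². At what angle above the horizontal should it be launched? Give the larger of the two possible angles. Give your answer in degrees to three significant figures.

R = v₀² sin 2θ / g gives sin 2θ = gR/v₀² = 13.7·552/108² = 0.6484.
2θ = 40.42° or 180° − 40.42° = 139.6°, so θ = 20.21° or 69.79°.
The larger angle is 69.79°.

69.8°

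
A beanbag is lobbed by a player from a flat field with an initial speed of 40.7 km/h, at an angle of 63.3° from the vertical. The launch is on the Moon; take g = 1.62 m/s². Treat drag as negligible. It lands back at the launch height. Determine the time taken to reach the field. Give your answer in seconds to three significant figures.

Convert: 40.7 km/h = 40.7/3.6 = 11.31 m/s.
Resolve: vₓ = 11.31 sin 63.3° = 10.10 m/s and v_y0 = 11.31 cos 63.3° = 5.080 m/s.
It returns to y = 0 when t = 2 v_y0 / g = 2(5.080)/1.62 = 6.271 s.

6.27 s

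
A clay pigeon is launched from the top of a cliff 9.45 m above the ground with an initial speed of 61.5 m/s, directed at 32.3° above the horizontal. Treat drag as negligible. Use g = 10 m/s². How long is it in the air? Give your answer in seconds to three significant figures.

6.85 s

Components: vₓ = 61.50 cos 32.3° = 51.98 m/s, v_y0 = 61.50 sin 32.3° = 32.86 m/s.
With up positive and y = 0 at the ground: y(t) = 9.45 + (32.86) t − 5.000 t². Setting y = 0 and taking the positive root: t = [32.86 + √(32.86² + 2·10.0·9.45)] / 10.0 = (32.86 + 35.62) / 10.0 = 6.849 s.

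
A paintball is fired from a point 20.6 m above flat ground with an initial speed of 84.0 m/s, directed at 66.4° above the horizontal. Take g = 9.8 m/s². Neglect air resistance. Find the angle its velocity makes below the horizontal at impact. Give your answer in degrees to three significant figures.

67.1°

vₓ = 84.00 cos 66.4° = 33.63 m/s; v_y0 = 84.00 sin 66.4° = 76.97 m/s.
With up positive and y = 0 at the ground: y(t) = 20.6 + (76.97) t − 4.900 t². Setting y = 0 and taking the positive root: t = [76.97 + √(76.97² + 2·9.80·20.6)] / 9.80 = (76.97 + 79.55) / 9.80 = 15.97 s.
At impact: v_y = v_y0 − g t = −79.55 m/s; vₓ = 33.63 m/s.
Angle below horizontal: arctan(|v_y|/vₓ) = arctan(79.55/33.63) = 67.09°.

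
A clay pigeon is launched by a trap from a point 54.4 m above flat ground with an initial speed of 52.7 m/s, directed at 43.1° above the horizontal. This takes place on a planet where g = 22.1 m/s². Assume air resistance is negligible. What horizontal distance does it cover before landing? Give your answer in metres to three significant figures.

Components: vₓ = 52.70 cos 43.1° = 38.48 m/s, v_y0 = 52.70 sin 43.1° = 36.01 m/s.
Vertical motion (up positive, ground at y = 0): 11.05 t² − (36.01) t − 54.4 = 0, so t = (36.01 + √(36.01² + 2·22.1·54.4)) / 22.1 = (36.01 + 60.84) / 22.1 = 4.382 s.
Horizontal distance: R = vₓ t = 38.48 × 4.382 = 168.6 m.

169 m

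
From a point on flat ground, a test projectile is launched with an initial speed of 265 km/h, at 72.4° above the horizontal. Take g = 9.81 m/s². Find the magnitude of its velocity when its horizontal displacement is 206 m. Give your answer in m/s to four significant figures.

Convert: 265 km/h = 265/3.6 = 73.61 m/s.
vₓ = 73.61 cos 72.4° = 22.26 m/s; v_y0 = 73.61 sin 72.4° = 70.17 m/s.
At x = 206 m, t = x/vₓ = 206/22.26 = 9.255 s.
Vertical velocity there: v_y = v_y0 − g t = 70.17 − 9.81 × 9.255 = −20.63 m/s.
Speed: √(vₓ² + v_y²) = √(22.26² + 20.63²) = 30.35 m/s.

30.35 m/s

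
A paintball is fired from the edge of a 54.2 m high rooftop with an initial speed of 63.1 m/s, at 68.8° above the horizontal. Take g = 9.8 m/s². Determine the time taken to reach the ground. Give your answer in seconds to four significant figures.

Resolve: vₓ = 63.10 cos 68.8° = 22.82 m/s and v_y0 = 63.10 sin 68.8° = 58.83 m/s.
The projectile lands when y = 54.2 + (58.83) t − ½·9.80·t² = 0. Positive root: t = (58.83 + √(58.83² + 2·9.80·54.2)) / 9.80 = (58.83 + 67.26) / 9.80 = 12.87 s.

12.87 s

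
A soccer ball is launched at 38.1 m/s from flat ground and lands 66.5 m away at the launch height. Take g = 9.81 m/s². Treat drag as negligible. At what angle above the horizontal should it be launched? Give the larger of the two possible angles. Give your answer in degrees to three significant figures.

76.6°

R = v₀² sin 2θ / g gives sin 2θ = gR/v₀² = 9.81·66.5/38.1² = 0.4494.
2θ = 26.71° or 180° − 26.71° = 153.3°, so θ = 13.35° or 76.65°.
The larger angle is 76.65°.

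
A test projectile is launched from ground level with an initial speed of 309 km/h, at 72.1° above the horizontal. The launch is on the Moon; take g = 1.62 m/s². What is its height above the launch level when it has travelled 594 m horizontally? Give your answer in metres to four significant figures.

1428 m

Convert: 309 km/h = 309/3.6 = 85.83 m/s.
vₓ = 85.83 cos 72.1° = 26.38 m/s; v_y0 = 85.83 sin 72.1° = 81.68 m/s.
At x = 594 m, t = x/vₓ = 594/26.38 = 22.52 s.
Height: y = v_y0 t − ½ g t² = 81.68 × 22.52 − 0.8100 × 22.52² = 1839 − 410.6 = 1428 m.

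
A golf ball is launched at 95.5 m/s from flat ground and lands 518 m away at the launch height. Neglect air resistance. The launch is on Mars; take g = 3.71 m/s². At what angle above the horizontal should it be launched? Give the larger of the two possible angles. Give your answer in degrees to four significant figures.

Level-ground range R = v₀² sin(2θ)/g ⇒ sin(2θ) = gR/v₀² = 3.71 × 518 / 95.5² = 0.2107.
2θ = 12.16° or 180° − 12.16° = 167.8°, so θ = 6.082° or 83.92°.
The larger angle is 83.92°.

83.92°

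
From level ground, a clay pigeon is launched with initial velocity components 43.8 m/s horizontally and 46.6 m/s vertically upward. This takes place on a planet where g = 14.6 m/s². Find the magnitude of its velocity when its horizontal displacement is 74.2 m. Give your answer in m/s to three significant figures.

Time to reach x = 74.2 m: t = x/vₓ = 74.2/43.80 = 1.694 s.
Vertical velocity there: v_y = v_y0 − g t = 46.60 − 14.6 × 1.694 = 21.87 m/s.
Speed: √(vₓ² + v_y²) = √(43.80² + 21.87²) = 48.95 m/s.

49.0 m/s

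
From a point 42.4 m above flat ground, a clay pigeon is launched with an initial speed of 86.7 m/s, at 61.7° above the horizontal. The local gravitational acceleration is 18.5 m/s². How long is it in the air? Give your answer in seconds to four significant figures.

Horizontal component vₓ = 86.70 cos 61.7° = 41.10 m/s; vertical v_y0 = 86.70 sin 61.7° = 76.34 m/s.
Vertical motion (up positive, ground at y = 0): 9.250 t² − (76.34) t − 42.4 = 0, so t = (76.34 + √(76.34² + 2·18.5·42.4)) / 18.5 = (76.34 + 86.00) / 18.5 = 8.775 s.

8.775 s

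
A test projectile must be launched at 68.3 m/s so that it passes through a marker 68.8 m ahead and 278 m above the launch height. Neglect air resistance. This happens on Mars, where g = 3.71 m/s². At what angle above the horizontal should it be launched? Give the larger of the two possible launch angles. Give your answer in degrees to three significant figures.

Trajectory: y = x tanθ − g x² (1 + tan²θ)/(2v₀²). With x = 68.8, y = 278, v₀ = 68.3, g = 3.71:
1.882 tan²θ − 68.8 tanθ + (279.9) = 0.
tanθ = [68.8 ± √(68.8² − 4 × 1.882 × (279.9))] / (2 × 1.882) = (68.8 ± 51.25) / 3.765, giving tanθ = 4.663 or 31.89.
θ = 77.90° or 88.20°; the larger is 88.20°.

88.2°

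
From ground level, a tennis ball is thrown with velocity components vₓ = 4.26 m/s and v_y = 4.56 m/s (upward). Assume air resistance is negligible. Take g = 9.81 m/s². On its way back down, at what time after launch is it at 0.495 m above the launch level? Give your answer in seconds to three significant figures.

0.804 s

Set y = v_y0 t − ½ g t² = 0.495: 4.905 t² − 4.560 t + 0.495 = 0.
Quadratic formula: t = (4.560 ± √11.082) / 9.81 = (4.560 ± 3.329) / 9.81 → t = 0.1255 s or 0.8042 s.
The descending-branch root is 0.8042 s.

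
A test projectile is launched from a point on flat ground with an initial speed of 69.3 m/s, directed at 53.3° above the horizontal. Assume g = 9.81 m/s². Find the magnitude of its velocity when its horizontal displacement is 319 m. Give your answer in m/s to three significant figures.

vₓ = 69.30 cos 53.3° = 41.42 m/s; v_y0 = 69.30 sin 53.3° = 55.56 m/s.
Time to reach x = 319 m: t = x/vₓ = 319/41.42 = 7.702 s.
Vertical velocity there: v_y = v_y0 − g t = 55.56 − 9.81 × 7.702 = −20.00 m/s.
Speed: √(vₓ² + v_y²) = √(41.42² + 20.00²) = 45.99 m/s.

46.0 m/s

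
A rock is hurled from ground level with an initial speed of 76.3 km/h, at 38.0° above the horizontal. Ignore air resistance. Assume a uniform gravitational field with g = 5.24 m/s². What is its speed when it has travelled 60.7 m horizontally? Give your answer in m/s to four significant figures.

Convert: 76.3 km/h = 76.3/3.6 = 21.19 m/s.
Resolve: vₓ = 21.19 cos 38.0° = 16.70 m/s and v_y0 = 21.19 sin 38.0° = 13.05 m/s.
x = vₓ t ⇒ t = 60.7/16.70 = 3.634 s.
Vertical velocity there: v_y = v_y0 − g t = 13.05 − 5.24 × 3.634 = −5.996 m/s.
Speed: √(vₓ² + v_y²) = √(16.70² + 5.996²) = 17.75 m/s.

17.75 m/s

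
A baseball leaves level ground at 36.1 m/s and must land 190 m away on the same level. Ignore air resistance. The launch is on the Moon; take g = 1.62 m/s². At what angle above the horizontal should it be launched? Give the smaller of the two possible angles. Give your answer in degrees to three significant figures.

Level-ground range R = v₀² sin(2θ)/g ⇒ sin(2θ) = gR/v₀² = 1.62 × 190 / 36.1² = 0.2362.
2θ = 13.66° or 180° − 13.66° = 166.3°, so θ = 6.831° or 83.17°.
The smaller angle is 6.831°.

6.83°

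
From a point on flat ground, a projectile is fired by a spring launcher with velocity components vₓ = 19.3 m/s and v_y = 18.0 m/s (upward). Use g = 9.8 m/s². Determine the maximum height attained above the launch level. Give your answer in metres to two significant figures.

17 m

At the apex v_y = 0, so H = v_y0²/(2g) = 18.00²/19.60 = 16.53 m.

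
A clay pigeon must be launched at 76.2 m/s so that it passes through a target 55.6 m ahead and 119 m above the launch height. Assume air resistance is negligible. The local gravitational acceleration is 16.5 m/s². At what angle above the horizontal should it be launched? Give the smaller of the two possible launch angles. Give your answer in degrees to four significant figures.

70.79°

Trajectory: y = x tanθ − g x² (1 + tan²θ)/(2v₀²). With x = 55.6, y = 119, v₀ = 76.2, g = 16.5:
4.392 tan²θ − 55.6 tanθ + (123.4) = 0.
tanθ = [55.6 ± √(55.6² − 4 × 4.392 × (123.4))] / (2 × 4.392) = (55.6 ± 30.39) / 8.785, giving tanθ = 2.870 or 9.788.
θ = 70.79° or 84.17°; the smaller is 70.79°.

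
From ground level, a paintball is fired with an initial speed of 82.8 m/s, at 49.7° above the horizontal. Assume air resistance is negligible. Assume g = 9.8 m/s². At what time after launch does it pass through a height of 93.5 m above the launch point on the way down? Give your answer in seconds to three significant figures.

Components: vₓ = 82.80 cos 49.7° = 53.55 m/s, v_y0 = 82.80 sin 49.7° = 63.15 m/s.
Set y = v_y0 t − ½ g t² = 93.5: 4.900 t² − 63.15 t + 93.5 = 0.
Quadratic formula: t = (63.15 ± √2155.2) / 9.80 = (63.15 ± 46.42) / 9.80 → t = 1.707 s or 11.18 s.
The descending-branch root is 11.18 s.

11.2 s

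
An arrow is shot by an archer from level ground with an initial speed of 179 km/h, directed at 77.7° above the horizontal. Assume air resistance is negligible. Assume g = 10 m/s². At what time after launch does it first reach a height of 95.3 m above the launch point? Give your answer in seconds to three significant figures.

2.73 s

Convert: 179 km/h = 179/3.6 = 49.72 m/s.
Horizontal component vₓ = 49.72 cos 77.7° = 10.59 m/s; vertical v_y0 = 49.72 sin 77.7° = 48.58 m/s.
Set y = v_y0 t − ½ g t² = 95.3: 5.000 t² − 48.58 t + 95.3 = 0.
Quadratic formula: t = (48.58 ± √454.10) / 10.0 = (48.58 ± 21.31) / 10.0 → t = 2.727 s or 6.989 s.
The first (ascending) time is 2.727 s.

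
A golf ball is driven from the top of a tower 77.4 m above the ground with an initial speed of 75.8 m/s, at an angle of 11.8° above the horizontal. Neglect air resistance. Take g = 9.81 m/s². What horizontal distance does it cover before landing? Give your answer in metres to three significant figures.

Resolve: vₓ = 75.80 cos 11.8° = 74.20 m/s and v_y0 = 75.80 sin 11.8° = 15.50 m/s.
Vertical motion (up positive, ground at y = 0): 4.905 t² − (15.50) t − 77.4 = 0, so t = (15.50 + √(15.50² + 2·9.81·77.4)) / 9.81 = (15.50 + 41.94) / 9.81 = 5.855 s.
Horizontal distance: R = vₓ t = 74.20 × 5.855 = 434.4 m.

434 m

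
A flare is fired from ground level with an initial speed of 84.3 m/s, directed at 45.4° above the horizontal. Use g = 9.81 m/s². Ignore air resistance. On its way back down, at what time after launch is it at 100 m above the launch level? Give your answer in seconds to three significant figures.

Components: vₓ = 84.30 cos 45.4° = 59.19 m/s, v_y0 = 84.30 sin 45.4° = 60.02 m/s.
Set y = v_y0 t − ½ g t² = 100: 4.905 t² − 60.02 t + 100 = 0.
Quadratic formula: t = (60.02 ± √1640.9) / 9.81 = (60.02 ± 40.51) / 9.81 → t = 1.989 s or 10.25 s.
The descending-branch root is 10.25 s.

10.2 s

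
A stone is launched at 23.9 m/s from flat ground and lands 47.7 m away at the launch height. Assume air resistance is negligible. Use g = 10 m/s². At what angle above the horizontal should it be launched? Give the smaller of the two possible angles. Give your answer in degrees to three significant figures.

28.3°

R = v₀² sin 2θ / g gives sin 2θ = gR/v₀² = 10.0·47.7/23.9² = 0.8351.
2θ = 56.62° or 180° − 56.62° = 123.4°, so θ = 28.31° or 61.69°.
The smaller angle is 28.31°.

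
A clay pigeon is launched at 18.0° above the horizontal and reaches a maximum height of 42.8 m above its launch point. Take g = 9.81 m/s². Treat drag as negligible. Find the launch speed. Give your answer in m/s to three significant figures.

93.8 m/s

At the peak v_y = 0, so v_y0 = √(2gH) = √(2 × 9.81 × 42.8) = 28.98 m/s.
v_y0 = v₀ sin θ ⇒ v₀ = 28.98 / sin 18.0° = 93.78 m/s.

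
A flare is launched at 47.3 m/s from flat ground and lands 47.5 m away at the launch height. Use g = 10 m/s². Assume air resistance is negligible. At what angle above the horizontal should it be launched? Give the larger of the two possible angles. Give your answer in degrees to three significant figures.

Level-ground range R = v₀² sin(2θ)/g ⇒ sin(2θ) = gR/v₀² = 10.0 × 47.5 / 47.3² = 0.2123.
2θ = 12.26° or 180° − 12.26° = 167.7°, so θ = 6.129° or 83.87°.
The larger angle is 83.87°.

83.9°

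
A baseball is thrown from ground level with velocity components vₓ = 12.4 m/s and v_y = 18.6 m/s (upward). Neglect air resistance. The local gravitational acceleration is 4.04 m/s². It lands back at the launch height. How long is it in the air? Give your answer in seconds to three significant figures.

It returns to y = 0 when t = 2 v_y0 / g = 2(18.60)/4.04 = 9.208 s.

9.21 s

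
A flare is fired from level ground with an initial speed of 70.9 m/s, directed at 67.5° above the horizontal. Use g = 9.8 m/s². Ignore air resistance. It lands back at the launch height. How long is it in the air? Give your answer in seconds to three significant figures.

13.4 s

Horizontal component vₓ = 70.90 cos 67.5° = 27.13 m/s; vertical v_y0 = 70.90 sin 67.5° = 65.50 m/s.
It returns to y = 0 when t = 2 v_y0 / g = 2(65.50)/9.80 = 13.37 s.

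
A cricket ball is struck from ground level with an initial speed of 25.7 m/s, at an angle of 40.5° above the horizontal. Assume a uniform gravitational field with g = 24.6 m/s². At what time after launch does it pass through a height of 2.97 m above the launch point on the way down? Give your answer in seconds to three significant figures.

1.15 s

Resolve: vₓ = 25.70 cos 40.5° = 19.54 m/s and v_y0 = 25.70 sin 40.5° = 16.69 m/s.
Require v_y0 t − ½ g t² = 2.97, i.e. 12.30 t² − 16.69 t + 2.97 = 0.
Quadratic formula: t = (16.69 ± √132.46) / 24.6 = (16.69 ± 11.51) / 24.6 → t = 0.2106 s or 1.146 s.
The descending-branch root is 1.146 s.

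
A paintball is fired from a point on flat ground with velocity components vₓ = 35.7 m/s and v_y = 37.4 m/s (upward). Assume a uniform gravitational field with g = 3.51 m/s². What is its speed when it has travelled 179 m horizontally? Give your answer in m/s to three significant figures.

40.8 m/s

x = vₓ t ⇒ t = 179/35.70 = 5.014 s.
Vertical velocity there: v_y = v_y0 − g t = 37.40 − 3.51 × 5.014 = 19.80 m/s.
Speed: √(vₓ² + v_y²) = √(35.70² + 19.80²) = 40.82 m/s.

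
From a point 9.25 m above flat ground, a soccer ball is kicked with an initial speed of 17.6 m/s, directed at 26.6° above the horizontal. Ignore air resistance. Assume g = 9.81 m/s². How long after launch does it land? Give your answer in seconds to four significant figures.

2.394 s

Components: vₓ = 17.60 cos 26.6° = 15.74 m/s, v_y0 = 17.60 sin 26.6° = 7.881 m/s.
Vertical motion (up positive, ground at y = 0): 4.905 t² − (7.881) t − 9.25 = 0, so t = (7.881 + √(7.881² + 2·9.81·9.25)) / 9.81 = (7.881 + 15.61) / 9.81 = 2.394 s.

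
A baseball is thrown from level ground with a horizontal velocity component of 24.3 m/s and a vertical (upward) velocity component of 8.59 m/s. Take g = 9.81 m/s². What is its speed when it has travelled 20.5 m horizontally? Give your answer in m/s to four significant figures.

24.30 m/s

Time to reach x = 20.5 m: t = x/vₓ = 20.5/24.30 = 0.8436 s.
Vertical velocity there: v_y = v_y0 − g t = 8.590 − 9.81 × 0.8436 = 0.3141 m/s.
Speed: √(vₓ² + v_y²) = √(24.30² + 0.3141²) = 24.30 m/s.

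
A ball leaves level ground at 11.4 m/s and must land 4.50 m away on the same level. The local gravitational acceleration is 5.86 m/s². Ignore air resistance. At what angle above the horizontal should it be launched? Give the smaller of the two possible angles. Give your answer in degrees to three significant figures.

Level-ground range R = v₀² sin(2θ)/g ⇒ sin(2θ) = gR/v₀² = 5.86 × 4.50 / 11.4² = 0.2029.
2θ = 11.71° or 180° − 11.71° = 168.3°, so θ = 5.854° or 84.15°.
The smaller angle is 5.854°.

5.85°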